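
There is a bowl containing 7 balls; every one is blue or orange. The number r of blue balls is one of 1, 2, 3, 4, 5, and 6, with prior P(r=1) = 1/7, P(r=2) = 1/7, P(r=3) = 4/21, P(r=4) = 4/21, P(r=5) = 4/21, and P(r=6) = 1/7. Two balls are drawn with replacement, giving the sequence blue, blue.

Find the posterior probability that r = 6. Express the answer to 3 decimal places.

0.334

For each hypothesis, P(data | H) works out to: P(data | r = 1) = (1/7)(1/7) = 0.020408; P(data | r = 2) = (2/7)(2/7) = 0.081633; P(data | r = 3) = (3/7)(3/7) = 0.18367; P(data | r = 4) = (4/7)(4/7) = 0.32653; P(data | r = 5) = (5/7)(5/7) = 0.5102; P(data | r = 6) = (6/7)(6/7) = 0.73469.
The prior-weighted likelihoods are 1/7 · 0.020408 = 0.0029155, 1/7 · 0.081633 = 0.011662, 4/21 · 0.18367 = 0.034985, 4/21 · 0.32653 = 0.062196, 4/21 · 0.5102 = 0.097182, 1/7 · 0.73469 = 0.10496; these sum to 0.3139.
Hence P(r = 6 | data) = (0.10496) / (0.3139) = 0.33437.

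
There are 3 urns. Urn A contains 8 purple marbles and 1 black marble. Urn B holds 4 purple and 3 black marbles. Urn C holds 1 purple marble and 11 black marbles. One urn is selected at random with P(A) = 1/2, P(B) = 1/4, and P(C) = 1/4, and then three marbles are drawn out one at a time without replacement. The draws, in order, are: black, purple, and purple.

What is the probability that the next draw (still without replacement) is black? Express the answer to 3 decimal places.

0.218

The likelihood of the observed sequence under each hypothesis: P(data | urn A) = (1/9)(8/8)(7/7) = 1/9; P(data | urn B) = (3/7)(4/6)(3/5) = 6/35; P(data | urn C) = (11/12)(1/11)(0/10) = 0.
Multiplying each by its prior: 1/2 · 1/9 = 1/18, 1/4 · 6/35 = 3/70, 1/4 · 0 = 0; summing to 31/315.
Normalising, the posterior is P(urn A | data) = 35/62, P(urn B | data) = 27/62, P(urn C | data) = 0.
The predictive probability is P(black next | data) = (0)(35/62) + (1/2)(27/62) = 27/124.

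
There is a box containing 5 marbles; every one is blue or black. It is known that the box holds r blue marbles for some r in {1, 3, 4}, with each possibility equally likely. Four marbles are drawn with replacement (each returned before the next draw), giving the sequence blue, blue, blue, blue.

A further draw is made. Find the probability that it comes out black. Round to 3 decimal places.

For each hypothesis, P(data | H) works out to: P(data | r = 1) = (1/5)(1/5)(1/5)(1/5) = 0.0016; P(data | r = 3) = (3/5)(3/5)(3/5)(3/5) = 0.1296; P(data | r = 4) = (4/5)(4/5)(4/5)(4/5) = 0.4096.
Multiplying each by its prior: 1/3 · 0.0016 = 0.00053333, 1/3 · 0.1296 = 0.0432, 1/3 · 0.4096 = 0.13653; summing to 0.18027.
Dividing through by the total gives posterior P(r = 1 | data) = 0.0029586, P(r = 3 | data) = 0.23964, P(r = 4 | data) = 0.7574.
The predictive probability is P(black next | data) = (4/5)(0.0029586) + (2/5)(0.23964) + (1/5)(0.7574) = 0.2497.

0.250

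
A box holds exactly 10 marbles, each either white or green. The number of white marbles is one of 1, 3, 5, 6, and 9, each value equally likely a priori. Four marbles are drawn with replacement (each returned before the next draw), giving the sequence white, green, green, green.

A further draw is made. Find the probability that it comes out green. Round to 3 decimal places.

0.664

For each hypothesis, P(data | H) works out to: P(data | r = 1) = (1/10)(9/10)(9/10)(9/10) = 0.0729; P(data | r = 3) = (3/10)(7/10)(7/10)(7/10) = 0.1029; P(data | r = 5) = (5/10)(5/10)(5/10)(5/10) = 0.0625; P(data | r = 6) = (6/10)(4/10)(4/10)(4/10) = 0.0384; P(data | r = 9) = (9/10)(1/10)(1/10)(1/10) = 0.0009.
The prior-weighted likelihoods are 1/5 · 0.0729 = 0.01458, 1/5 · 0.1029 = 0.02058, 1/5 · 0.0625 = 0.0125, 1/5 · 0.0384 = 0.00768, 1/5 · 0.0009 = 0.00018; with total 0.05552.
The posterior is then P(r = 1 | data) = 0.26261, P(r = 3 | data) = 0.37068, P(r = 5 | data) = 0.22514, P(r = 6 | data) = 0.13833, P(r = 9 | data) = 0.0032421.
Averaging over the posterior, P(green next | data) = (9/10)(0.26261) + (7/10)(0.37068) + (1/2)(0.22514) + (2/5)(0.13833) + (1/10)(0.0032421) = 0.66405.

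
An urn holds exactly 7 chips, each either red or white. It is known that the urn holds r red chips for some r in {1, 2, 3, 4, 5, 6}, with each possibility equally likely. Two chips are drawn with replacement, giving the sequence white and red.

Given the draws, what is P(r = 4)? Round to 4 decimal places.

0.2143

For each hypothesis, P(data | H) works out to: P(data | r = 1) = (6/7)(1/7) = 6/49; P(data | r = 2) = (5/7)(2/7) = 10/49; P(data | r = 3) = (4/7)(3/7) = 12/49; P(data | r = 4) = (3/7)(4/7) = 12/49; P(data | r = 5) = (2/7)(5/7) = 10/49; P(data | r = 6) = (1/7)(6/7) = 6/49.
Weighting by the prior gives 1/6 · 6/49 = 1/49, 1/6 · 10/49 = 5/147, 1/6 · 12/49 = 2/49, 1/6 · 12/49 = 2/49, 1/6 · 10/49 = 5/147, 1/6 · 6/49 = 1/49; these sum to 4/21.
So P(r = 4 | data) = (2/49) / (4/21) = 3/14.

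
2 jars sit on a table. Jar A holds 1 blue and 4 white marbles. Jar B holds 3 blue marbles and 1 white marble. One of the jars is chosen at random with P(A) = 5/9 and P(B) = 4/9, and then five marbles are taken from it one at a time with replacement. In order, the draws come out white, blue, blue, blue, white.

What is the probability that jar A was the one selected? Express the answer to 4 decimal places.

0.1953

Compute the likelihood of the observed sequence for each case: P(data | jar A) = (4/5)(1/5)(1/5)(1/5)(4/5) = 0.00512; P(data | jar B) = (1/4)(3/4)(3/4)(3/4)(1/4) = 0.026367.
Multiplying each by its prior: 5/9 · 0.00512 = 0.0028444, 4/9 · 0.026367 = 0.011719; these sum to 0.014563.
Therefore the posterior P(jar A | data) = (0.0028444) / (0.014563) = 0.19532.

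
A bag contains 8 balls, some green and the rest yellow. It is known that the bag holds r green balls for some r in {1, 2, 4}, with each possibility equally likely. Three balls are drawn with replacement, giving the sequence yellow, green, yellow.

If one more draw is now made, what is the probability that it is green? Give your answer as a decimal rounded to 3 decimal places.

Compute the likelihood of the observed sequence for each case: P(data | r = 1) = (7/8)(1/8)(7/8) = 0.095703; P(data | r = 2) = (6/8)(2/8)(6/8) = 0.14062; P(data | r = 4) = (4/8)(4/8)(4/8) = 0.125.
Weighting by the prior gives 1/3 · 0.095703 = 0.031901, 1/3 · 0.14062 = 0.046875, 1/3 · 0.125 = 0.041667; summing to 0.12044.
The posterior is then P(r = 1 | data) = 0.26486, P(r = 2 | data) = 0.38919, P(r = 4 | data) = 0.34595.
The predictive probability is P(green next | data) = (1/8)(0.26486) + (1/4)(0.38919) + (1/2)(0.34595) = 0.30338.

0.303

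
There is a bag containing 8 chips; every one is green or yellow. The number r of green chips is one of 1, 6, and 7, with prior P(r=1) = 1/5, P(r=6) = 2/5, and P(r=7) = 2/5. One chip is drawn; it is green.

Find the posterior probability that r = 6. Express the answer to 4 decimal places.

Compute the likelihood of this draw for each case: P(data | r = 1) = (1/8) = 1/8; P(data | r = 6) = (6/8) = 3/4; P(data | r = 7) = (7/8) = 7/8.
The prior-weighted likelihoods are 1/5 · 1/8 = 1/40, 2/5 · 3/4 = 3/10, 2/5 · 7/8 = 7/20; these sum to 27/40.
By Bayes' rule, P(r = 6 | data) = (3/10) / (27/40) = 4/9.

0.4444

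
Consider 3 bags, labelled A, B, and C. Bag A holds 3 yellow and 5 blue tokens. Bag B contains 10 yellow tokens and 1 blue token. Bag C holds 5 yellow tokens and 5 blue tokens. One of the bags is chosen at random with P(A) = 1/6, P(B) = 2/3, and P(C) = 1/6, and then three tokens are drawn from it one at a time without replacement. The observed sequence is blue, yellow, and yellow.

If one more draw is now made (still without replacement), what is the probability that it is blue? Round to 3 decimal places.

0.255

Compute the likelihood of the observed sequence for each case: P(data | bag A) = (5/8)(3/7)(2/6) = 0.089286; P(data | bag B) = (1/11)(10/10)(9/9) = 0.090909; P(data | bag C) = (5/10)(5/9)(4/8) = 0.13889.
Multiplying each by its prior: 1/6 · 0.089286 = 0.014881, 2/3 · 0.090909 = 0.060606, 1/6 · 0.13889 = 0.023148; summing to 0.098635.
Dividing through by the total gives posterior P(bag A | data) = 0.15087, P(bag B | data) = 0.61445, P(bag C | data) = 0.23468.
Averaging over the posterior, P(blue next | data) = (4/5)(0.15087) + (0)(0.61445) + (4/7)(0.23468) = 0.2548.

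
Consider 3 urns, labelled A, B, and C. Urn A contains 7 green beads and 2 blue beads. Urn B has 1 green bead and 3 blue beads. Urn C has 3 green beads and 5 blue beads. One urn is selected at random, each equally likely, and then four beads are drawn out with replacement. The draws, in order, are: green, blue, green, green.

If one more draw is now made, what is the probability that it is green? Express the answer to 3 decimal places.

0.647

Under each hypothesis, the probability of the observed sequence is: P(data | urn A) = (7/9)(2/9)(7/9)(7/9) = 0.10456; P(data | urn B) = (1/4)(3/4)(1/4)(1/4) = 0.011719; P(data | urn C) = (3/8)(5/8)(3/8)(3/8) = 0.032959.
Weighting by the prior gives 1/3 · 0.10456 = 0.034852, 1/3 · 0.011719 = 0.0039062, 1/3 · 0.032959 = 0.010986; summing to 0.049745.
Normalising, the posterior is P(urn A | data) = 0.70062, P(urn B | data) = 0.078525, P(urn C | data) = 0.22085.
So P(green next | data) = Σ P(green next | H) P(H | data) = (7/9)(0.70062) + (1/4)(0.078525) + (3/8)(0.22085) = 0.64738.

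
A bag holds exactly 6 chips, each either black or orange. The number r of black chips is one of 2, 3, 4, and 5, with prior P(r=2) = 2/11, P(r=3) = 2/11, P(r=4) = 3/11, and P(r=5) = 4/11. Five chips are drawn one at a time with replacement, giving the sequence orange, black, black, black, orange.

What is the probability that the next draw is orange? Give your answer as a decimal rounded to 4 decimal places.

0.3746

The likelihood of the observed sequence under each hypothesis: P(data | r = 2) = (4/6)(2/6)(2/6)(2/6)(4/6) = 0.016461; P(data | r = 3) = (3/6)(3/6)(3/6)(3/6)(3/6) = 0.03125; P(data | r = 4) = (2/6)(4/6)(4/6)(4/6)(2/6) = 0.032922; P(data | r = 5) = (1/6)(5/6)(5/6)(5/6)(1/6) = 0.016075.
Weighting by the prior gives 2/11 · 0.016461 = 0.0029929, 2/11 · 0.03125 = 0.0056818, 3/11 · 0.032922 = 0.0089787, 4/11 · 0.016075 = 0.0058455; with total 0.023499.
The posterior is then P(r = 2 | data) = 0.12736, P(r = 3 | data) = 0.24179, P(r = 4 | data) = 0.38209, P(r = 5 | data) = 0.24876.
Averaging over the posterior, P(orange next | data) = (2/3)(0.12736) + (1/2)(0.24179) + (1/3)(0.38209) + (1/6)(0.24876) = 0.37463.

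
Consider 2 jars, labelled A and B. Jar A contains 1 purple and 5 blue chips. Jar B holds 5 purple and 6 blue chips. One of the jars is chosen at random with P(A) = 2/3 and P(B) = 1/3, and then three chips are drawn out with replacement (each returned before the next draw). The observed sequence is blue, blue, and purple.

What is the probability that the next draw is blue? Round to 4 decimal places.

0.7272

Compute the likelihood of the observed sequence for each case: P(data | jar A) = (5/6)(5/6)(1/6) = 0.11574; P(data | jar B) = (6/11)(6/11)(5/11) = 0.13524.
The prior-weighted likelihoods are 2/3 · 0.11574 = 0.07716, 1/3 · 0.13524 = 0.045079; these sum to 0.12224.
Dividing through by the total gives posterior P(jar A | data) = 0.63122, P(jar B | data) = 0.36878.
The predictive probability is P(blue next | data) = (5/6)(0.63122) + (6/11)(0.36878) = 0.72717.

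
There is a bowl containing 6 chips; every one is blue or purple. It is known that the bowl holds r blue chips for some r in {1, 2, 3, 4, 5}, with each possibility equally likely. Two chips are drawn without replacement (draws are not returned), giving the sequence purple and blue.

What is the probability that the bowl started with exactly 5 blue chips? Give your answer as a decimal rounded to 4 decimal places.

0.1429

Under each hypothesis, the probability of the observed sequence is: P(data | r = 1) = (5/6)(1/5) = 1/6; P(data | r = 2) = (4/6)(2/5) = 4/15; P(data | r = 3) = (3/6)(3/5) = 3/10; P(data | r = 4) = (2/6)(4/5) = 4/15; P(data | r = 5) = (1/6)(5/5) = 1/6.
Weighting by the prior gives 1/5 · 1/6 = 1/30, 1/5 · 4/15 = 4/75, 1/5 · 3/10 = 3/50, 1/5 · 4/15 = 4/75, 1/5 · 1/6 = 1/30; with total 7/30.
So P(r = 5 | data) = (1/30) / (7/30) = 1/7.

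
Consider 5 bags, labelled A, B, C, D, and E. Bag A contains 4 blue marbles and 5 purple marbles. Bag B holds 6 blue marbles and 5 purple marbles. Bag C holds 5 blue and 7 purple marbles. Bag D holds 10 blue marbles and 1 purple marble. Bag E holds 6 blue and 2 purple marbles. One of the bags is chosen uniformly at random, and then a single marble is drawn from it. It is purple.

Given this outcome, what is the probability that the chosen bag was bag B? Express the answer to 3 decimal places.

0.235

Under each hypothesis, the probability of this draw is: P(data | bag A) = (5/9) = 5/9; P(data | bag B) = (5/11) = 5/11; P(data | bag C) = (7/12) = 7/12; P(data | bag D) = (1/11) = 1/11; P(data | bag E) = (2/8) = 1/4.
The prior-weighted likelihoods are 1/5 · 5/9 = 1/9, 1/5 · 5/11 = 1/11, 1/5 · 7/12 = 7/60, 1/5 · 1/11 = 1/55, 1/5 · 1/4 = 1/20; summing to 383/990.
So P(bag B | data) = (1/11) / (383/990) = 90/383.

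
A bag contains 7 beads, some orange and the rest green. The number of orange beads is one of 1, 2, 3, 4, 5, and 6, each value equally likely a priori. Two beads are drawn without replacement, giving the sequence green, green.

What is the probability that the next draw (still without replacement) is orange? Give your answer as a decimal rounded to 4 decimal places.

For each hypothesis, P(data | H) works out to: P(data | r = 1) = (6/7)(5/6) = 5/7; P(data | r = 2) = (5/7)(4/6) = 10/21; P(data | r = 3) = (4/7)(3/6) = 2/7; P(data | r = 4) = (3/7)(2/6) = 1/7; P(data | r = 5) = (2/7)(1/6) = 1/21; P(data | r = 6) = (1/7)(0/6) = 0.
Multiplying each by its prior: 1/6 · 5/7 = 5/42, 1/6 · 10/21 = 5/63, 1/6 · 2/7 = 1/21, 1/6 · 1/7 = 1/42, 1/6 · 1/21 = 1/126, 1/6 · 0 = 0; summing to 5/18.
Dividing through by the total gives posterior P(r = 1 | data) = 3/7, P(r = 2 | data) = 2/7, P(r = 3 | data) = 6/35, P(r = 4 | data) = 3/35, P(r = 5 | data) = 1/35, P(r = 6 | data) = 0.
So P(orange next | data) = Σ P(orange next | H) P(H | data) = (1/5)(3/7) + (2/5)(2/7) + (3/5)(6/35) + (4/5)(3/35) + (1)(1/35) = 2/5.

0.4000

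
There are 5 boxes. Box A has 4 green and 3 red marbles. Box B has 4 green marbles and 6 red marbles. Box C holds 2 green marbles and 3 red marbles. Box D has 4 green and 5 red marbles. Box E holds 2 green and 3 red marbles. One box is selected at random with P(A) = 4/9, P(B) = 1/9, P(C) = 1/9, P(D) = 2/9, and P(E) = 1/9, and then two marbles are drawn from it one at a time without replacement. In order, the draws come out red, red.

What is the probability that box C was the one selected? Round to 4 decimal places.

The likelihood of the observed sequence under each hypothesis: P(data | box A) = (3/7)(2/6) = 0.14286; P(data | box B) = (6/10)(5/9) = 0.33333; P(data | box C) = (3/5)(2/4) = 0.3; P(data | box D) = (5/9)(4/8) = 0.27778; P(data | box E) = (3/5)(2/4) = 0.3.
Multiplying each by its prior: 4/9 · 0.14286 = 0.063492, 1/9 · 0.33333 = 0.037037, 1/9 · 0.3 = 0.033333, 2/9 · 0.27778 = 0.061728, 1/9 · 0.3 = 0.033333; these sum to 0.22892.
By Bayes' rule, P(box C | data) = (0.033333) / (0.22892) = 0.14561.

0.1456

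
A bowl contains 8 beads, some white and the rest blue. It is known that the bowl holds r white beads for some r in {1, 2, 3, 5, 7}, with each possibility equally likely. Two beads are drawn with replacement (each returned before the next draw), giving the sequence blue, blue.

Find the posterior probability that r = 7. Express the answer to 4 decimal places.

0.0083

Under each hypothesis, the probability of the observed sequence is: P(data | r = 1) = (7/8)(7/8) = 49/64; P(data | r = 2) = (6/8)(6/8) = 9/16; P(data | r = 3) = (5/8)(5/8) = 25/64; P(data | r = 5) = (3/8)(3/8) = 9/64; P(data | r = 7) = (1/8)(1/8) = 1/64.
Weighting by the prior gives 1/5 · 49/64 = 49/320, 1/5 · 9/16 = 9/80, 1/5 · 25/64 = 5/64, 1/5 · 9/64 = 9/320, 1/5 · 1/64 = 1/320; with total 3/8.
So P(r = 7 | data) = (1/320) / (3/8) = 1/120.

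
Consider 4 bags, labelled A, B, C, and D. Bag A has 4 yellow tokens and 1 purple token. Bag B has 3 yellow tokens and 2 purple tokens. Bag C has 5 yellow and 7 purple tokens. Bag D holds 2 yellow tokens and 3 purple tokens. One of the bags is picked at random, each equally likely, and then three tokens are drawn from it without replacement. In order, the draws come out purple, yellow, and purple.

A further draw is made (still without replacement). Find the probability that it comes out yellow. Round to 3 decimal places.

Under each hypothesis, the probability of the observed sequence is: P(data | bag A) = (1/5)(4/4)(0/3) = 0; P(data | bag B) = (2/5)(3/4)(1/3) = 1/10; P(data | bag C) = (7/12)(5/11)(6/10) = 7/44; P(data | bag D) = (3/5)(2/4)(2/3) = 1/5.
Weighting by the prior gives 1/4 · 0 = 0, 1/4 · 1/10 = 1/40, 1/4 · 7/44 = 7/176, 1/4 · 1/5 = 1/20; summing to 101/880.
The posterior is then P(bag A | data) = 0, P(bag B | data) = 22/101, P(bag C | data) = 35/101, P(bag D | data) = 44/101.
The predictive probability is P(yellow next | data) = (1)(22/101) + (4/9)(35/101) + (1/2)(44/101) = 536/909.

0.590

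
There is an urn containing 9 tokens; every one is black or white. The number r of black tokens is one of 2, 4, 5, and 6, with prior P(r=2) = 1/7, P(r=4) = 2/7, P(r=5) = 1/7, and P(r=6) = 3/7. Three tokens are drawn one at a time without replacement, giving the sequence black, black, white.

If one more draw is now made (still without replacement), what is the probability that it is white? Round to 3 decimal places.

Under each hypothesis, the probability of the observed sequence is: P(data | r = 2) = (2/9)(1/8)(7/7) = 1/36; P(data | r = 4) = (4/9)(3/8)(5/7) = 5/42; P(data | r = 5) = (5/9)(4/8)(4/7) = 10/63; P(data | r = 6) = (6/9)(5/8)(3/7) = 5/28.
Multiplying each by its prior: 1/7 · 1/36 = 1/252, 2/7 · 5/42 = 5/147, 1/7 · 10/63 = 10/441, 3/7 · 5/28 = 15/196; these sum to 121/882.
The posterior is then P(r = 2 | data) = 7/242, P(r = 4 | data) = 30/121, P(r = 5 | data) = 20/121, P(r = 6 | data) = 135/242.
So P(white next | data) = Σ P(white next | H) P(H | data) = (1)(7/242) + (2/3)(30/121) + (1/2)(20/121) + (1/3)(135/242) = 56/121.

0.463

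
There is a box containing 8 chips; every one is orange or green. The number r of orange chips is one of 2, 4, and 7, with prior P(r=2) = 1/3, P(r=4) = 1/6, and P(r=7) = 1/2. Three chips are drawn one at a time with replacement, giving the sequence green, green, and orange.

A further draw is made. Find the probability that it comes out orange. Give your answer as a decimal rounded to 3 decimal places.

0.377

For each hypothesis, P(data | H) works out to: P(data | r = 2) = (6/8)(6/8)(2/8) = 0.14062; P(data | r = 4) = (4/8)(4/8)(4/8) = 0.125; P(data | r = 7) = (1/8)(1/8)(7/8) = 0.013672.
Weighting by the prior gives 1/3 · 0.14062 = 0.046875, 1/6 · 0.125 = 0.020833, 1/2 · 0.013672 = 0.0068359; these sum to 0.074544.
The posterior is then P(r = 2 | data) = 0.62882, P(r = 4 | data) = 0.27948, P(r = 7 | data) = 0.091703.
The predictive probability is P(orange next | data) = (1/4)(0.62882) + (1/2)(0.27948) + (7/8)(0.091703) = 0.37718.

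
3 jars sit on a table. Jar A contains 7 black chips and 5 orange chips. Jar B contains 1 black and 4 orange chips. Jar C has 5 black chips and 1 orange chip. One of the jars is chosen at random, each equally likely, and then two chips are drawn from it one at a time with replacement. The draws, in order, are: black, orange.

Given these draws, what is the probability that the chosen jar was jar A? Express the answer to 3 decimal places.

The likelihood of the observed sequence under each hypothesis: P(data | jar A) = (7/12)(5/12) = 0.24306; P(data | jar B) = (1/5)(4/5) = 0.16; P(data | jar C) = (5/6)(1/6) = 0.13889.
The prior-weighted likelihoods are 1/3 · 0.24306 = 0.081019, 1/3 · 0.16 = 0.053333, 1/3 · 0.13889 = 0.046296; summing to 0.18065.
Therefore the posterior P(jar A | data) = (0.081019) / (0.18065) = 0.44849.

0.448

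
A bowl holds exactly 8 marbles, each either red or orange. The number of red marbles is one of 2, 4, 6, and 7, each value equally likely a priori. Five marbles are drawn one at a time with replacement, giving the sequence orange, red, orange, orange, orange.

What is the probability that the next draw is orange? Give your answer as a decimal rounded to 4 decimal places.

The likelihood of the observed sequence under each hypothesis: P(data | r = 2) = (6/8)(2/8)(6/8)(6/8)(6/8) = 0.079102; P(data | r = 4) = (4/8)(4/8)(4/8)(4/8)(4/8) = 0.03125; P(data | r = 6) = (2/8)(6/8)(2/8)(2/8)(2/8) = 0.0029297; P(data | r = 7) = (1/8)(7/8)(1/8)(1/8)(1/8) = 0.00021362.
The prior-weighted likelihoods are 1/4 · 0.079102 = 0.019775, 1/4 · 0.03125 = 0.0078125, 1/4 · 0.0029297 = 0.00073242, 1/4 · 0.00021362 = 5.3406e-05; with total 0.028374.
Normalising, the posterior is P(r = 2 | data) = 0.69696, P(r = 4 | data) = 0.27534, P(r = 6 | data) = 0.025813, P(r = 7 | data) = 0.0018822.
So P(orange next | data) = Σ P(orange next | H) P(H | data) = (3/4)(0.69696) + (1/2)(0.27534) + (1/4)(0.025813) + (1/8)(0.0018822) = 0.66708.

0.6671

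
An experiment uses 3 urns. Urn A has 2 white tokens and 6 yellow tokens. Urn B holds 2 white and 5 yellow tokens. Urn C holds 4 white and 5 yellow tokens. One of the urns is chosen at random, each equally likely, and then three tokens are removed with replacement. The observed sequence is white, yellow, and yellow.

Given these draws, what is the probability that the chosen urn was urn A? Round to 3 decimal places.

The likelihood of the observed sequence under each hypothesis: P(data | urn A) = (2/8)(6/8)(6/8) = 0.14062; P(data | urn B) = (2/7)(5/7)(5/7) = 0.14577; P(data | urn C) = (4/9)(5/9)(5/9) = 0.13717.
The prior-weighted likelihoods are 1/3 · 0.14062 = 0.046875, 1/3 · 0.14577 = 0.048591, 1/3 · 0.13717 = 0.045725; with total 0.14119.
By Bayes' rule, P(urn A | data) = (0.046875) / (0.14119) = 0.332.

0.332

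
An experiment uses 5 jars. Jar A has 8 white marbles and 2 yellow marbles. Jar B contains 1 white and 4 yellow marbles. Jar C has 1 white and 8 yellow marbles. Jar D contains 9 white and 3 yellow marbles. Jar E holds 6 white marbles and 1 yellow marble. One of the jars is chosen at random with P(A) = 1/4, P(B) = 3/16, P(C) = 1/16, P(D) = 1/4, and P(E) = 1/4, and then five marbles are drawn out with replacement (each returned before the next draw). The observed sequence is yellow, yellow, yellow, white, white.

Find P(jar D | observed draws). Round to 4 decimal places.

Under each hypothesis, the probability of the observed sequence is: P(data | jar A) = (2/10)(2/10)(2/10)(8/10)(8/10) = 0.00512; P(data | jar B) = (4/5)(4/5)(4/5)(1/5)(1/5) = 0.02048; P(data | jar C) = (8/9)(8/9)(8/9)(1/9)(1/9) = 0.0086708; P(data | jar D) = (3/12)(3/12)(3/12)(9/12)(9/12) = 0.0087891; P(data | jar E) = (1/7)(1/7)(1/7)(6/7)(6/7) = 0.002142.
Multiplying each by its prior: 1/4 · 0.00512 = 0.00128, 3/16 · 0.02048 = 0.00384, 1/16 · 0.0086708 = 0.00054192, 1/4 · 0.0087891 = 0.0021973, 1/4 · 0.002142 = 0.00053549; these sum to 0.0083947.
Therefore the posterior P(jar D | data) = (0.0021973) / (0.0083947) = 0.26175.

0.2617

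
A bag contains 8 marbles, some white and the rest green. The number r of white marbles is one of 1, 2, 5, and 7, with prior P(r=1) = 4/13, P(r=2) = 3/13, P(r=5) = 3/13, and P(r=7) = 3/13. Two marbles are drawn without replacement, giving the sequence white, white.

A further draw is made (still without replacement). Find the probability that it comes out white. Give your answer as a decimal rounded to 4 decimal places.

The likelihood of the observed sequence under each hypothesis: P(data | r = 1) = (1/8)(0/7) = 0; P(data | r = 2) = (2/8)(1/7) = 1/28; P(data | r = 5) = (5/8)(4/7) = 5/14; P(data | r = 7) = (7/8)(6/7) = 3/4.
Weighting by the prior gives 4/13 · 0 = 0, 3/13 · 1/28 = 3/364, 3/13 · 5/14 = 15/182, 3/13 · 3/4 = 9/52; with total 24/91.
Normalising, the posterior is P(r = 1 | data) = 0, P(r = 2 | data) = 1/32, P(r = 5 | data) = 5/16, P(r = 7 | data) = 21/32.
The predictive probability is P(white next | data) = (0)(1/32) + (1/2)(5/16) + (5/6)(21/32) = 45/64.

0.7031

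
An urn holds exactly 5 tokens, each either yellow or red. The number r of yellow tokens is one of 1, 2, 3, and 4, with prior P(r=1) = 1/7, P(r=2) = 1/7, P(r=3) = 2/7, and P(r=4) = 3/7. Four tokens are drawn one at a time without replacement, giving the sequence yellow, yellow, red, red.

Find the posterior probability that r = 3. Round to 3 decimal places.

0.667

For each hypothesis, P(data | H) works out to: P(data | r = 1) = (1/5)(0/4) = 0; P(data | r = 2) = (2/5)(1/4)(3/3)(2/2) = 1/10; P(data | r = 3) = (3/5)(2/4)(2/3)(1/2) = 1/10; P(data | r = 4) = (4/5)(3/4)(1/3)(0/2) = 0.
Weighting by the prior gives 1/7 · 0 = 0, 1/7 · 1/10 = 1/70, 2/7 · 1/10 = 1/35, 3/7 · 0 = 0; these sum to 3/70.
By Bayes' rule, P(r = 3 | data) = (1/35) / (3/70) = 2/3.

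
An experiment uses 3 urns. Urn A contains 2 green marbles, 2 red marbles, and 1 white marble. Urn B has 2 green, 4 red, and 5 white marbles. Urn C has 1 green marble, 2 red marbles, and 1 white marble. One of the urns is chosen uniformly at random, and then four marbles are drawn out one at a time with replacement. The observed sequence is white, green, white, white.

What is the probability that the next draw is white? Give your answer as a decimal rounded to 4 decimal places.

Under each hypothesis, the probability of the observed sequence is: P(data | urn A) = (1/5)(2/5)(1/5)(1/5) = 0.0032; P(data | urn B) = (5/11)(2/11)(5/11)(5/11) = 0.017075; P(data | urn C) = (1/4)(1/4)(1/4)(1/4) = 0.0039062.
Weighting by the prior gives 1/3 · 0.0032 = 0.0010667, 1/3 · 0.017075 = 0.0056918, 1/3 · 0.0039062 = 0.0013021; with total 0.0080605.
Normalising, the posterior is P(urn A | data) = 0.13233, P(urn B | data) = 0.70613, P(urn C | data) = 0.16154.
Averaging over the posterior, P(white next | data) = (1/5)(0.13233) + (5/11)(0.70613) + (1/4)(0.16154) = 0.38782.

0.3878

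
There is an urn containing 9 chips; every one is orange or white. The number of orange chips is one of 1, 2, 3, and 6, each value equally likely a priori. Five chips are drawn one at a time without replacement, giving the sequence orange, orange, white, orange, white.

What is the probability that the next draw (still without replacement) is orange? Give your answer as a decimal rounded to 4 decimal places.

Under each hypothesis, the probability of the observed sequence is: P(data | r = 1) = (1/9)(0/8) = 0; P(data | r = 2) = (2/9)(1/8)(7/7)(0/6) = 0; P(data | r = 3) = (3/9)(2/8)(6/7)(1/6)(5/5) = 1/84; P(data | r = 6) = (6/9)(5/8)(3/7)(4/6)(2/5) = 1/21.
Weighting by the prior gives 1/4 · 0 = 0, 1/4 · 0 = 0, 1/4 · 1/84 = 1/336, 1/4 · 1/21 = 1/84; summing to 5/336.
The posterior is then P(r = 1 | data) = 0, P(r = 2 | data) = 0, P(r = 3 | data) = 1/5, P(r = 6 | data) = 4/5.
The predictive probability is P(orange next | data) = (0)(1/5) + (3/4)(4/5) = 3/5.

0.6000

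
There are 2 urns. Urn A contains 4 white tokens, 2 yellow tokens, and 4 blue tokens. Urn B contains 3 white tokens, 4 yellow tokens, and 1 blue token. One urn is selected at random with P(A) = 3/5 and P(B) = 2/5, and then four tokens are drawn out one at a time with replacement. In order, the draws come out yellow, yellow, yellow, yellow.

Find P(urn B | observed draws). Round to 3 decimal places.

0.963

Under each hypothesis, the probability of the observed sequence is: P(data | urn A) = (2/10)(2/10)(2/10)(2/10) = 0.0016; P(data | urn B) = (4/8)(4/8)(4/8)(4/8) = 0.0625.
Multiplying each by its prior: 3/5 · 0.0016 = 0.00096, 2/5 · 0.0625 = 0.025; summing to 0.02596.
By Bayes' rule, P(urn B | data) = (0.025) / (0.02596) = 0.96302.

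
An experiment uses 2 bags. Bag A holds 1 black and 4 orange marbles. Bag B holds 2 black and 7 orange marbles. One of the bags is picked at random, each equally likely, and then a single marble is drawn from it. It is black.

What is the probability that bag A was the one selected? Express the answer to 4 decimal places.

Under each hypothesis, the probability of this draw is: P(data | bag A) = (1/5) = 1/5; P(data | bag B) = (2/9) = 2/9.
Multiplying each by its prior: 1/2 · 1/5 = 1/10, 1/2 · 2/9 = 1/9; summing to 19/90.
By Bayes' rule, P(bag A | data) = (1/10) / (19/90) = 9/19.

0.4737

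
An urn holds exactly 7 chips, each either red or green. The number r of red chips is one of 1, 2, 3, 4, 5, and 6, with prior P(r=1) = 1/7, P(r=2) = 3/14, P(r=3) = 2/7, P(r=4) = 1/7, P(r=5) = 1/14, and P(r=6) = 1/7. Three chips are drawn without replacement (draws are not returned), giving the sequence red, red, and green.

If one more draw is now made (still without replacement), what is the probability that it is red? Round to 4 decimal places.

0.5034

Under each hypothesis, the probability of the observed sequence is: P(data | r = 1) = (1/7)(0/6) = 0; P(data | r = 2) = (2/7)(1/6)(5/5) = 0.047619; P(data | r = 3) = (3/7)(2/6)(4/5) = 0.11429; P(data | r = 4) = (4/7)(3/6)(3/5) = 0.17143; P(data | r = 5) = (5/7)(4/6)(2/5) = 0.19048; P(data | r = 6) = (6/7)(5/6)(1/5) = 0.14286.
The prior-weighted likelihoods are 1/7 · 0 = 0, 3/14 · 0.047619 = 0.010204, 2/7 · 0.11429 = 0.032653, 1/7 · 0.17143 = 0.02449, 1/14 · 0.19048 = 0.013605, 1/7 · 0.14286 = 0.020408; with total 0.10136.
Dividing through by the total gives posterior P(r = 1 | data) = 0, P(r = 2 | data) = 0.10067, P(r = 3 | data) = 0.32215, P(r = 4 | data) = 0.24161, P(r = 5 | data) = 0.13423, P(r = 6 | data) = 0.20134.
Averaging over the posterior, P(red next | data) = (0)(0.10067) + (1/4)(0.32215) + (1/2)(0.24161) + (3/4)(0.13423) + (1)(0.20134) = 0.50336.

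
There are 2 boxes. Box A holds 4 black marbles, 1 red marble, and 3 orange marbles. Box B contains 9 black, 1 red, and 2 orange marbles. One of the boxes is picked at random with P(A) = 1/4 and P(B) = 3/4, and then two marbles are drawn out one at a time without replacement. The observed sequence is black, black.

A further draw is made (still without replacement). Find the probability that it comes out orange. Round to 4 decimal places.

0.2347

The likelihood of the observed sequence under each hypothesis: P(data | box A) = (4/8)(3/7) = 3/14; P(data | box B) = (9/12)(8/11) = 6/11.
Weighting by the prior gives 1/4 · 3/14 = 3/56, 3/4 · 6/11 = 9/22; these sum to 285/616.
Dividing through by the total gives posterior P(box A | data) = 11/95, P(box B | data) = 84/95.
The predictive probability is P(orange next | data) = (1/2)(11/95) + (1/5)(84/95) = 223/950.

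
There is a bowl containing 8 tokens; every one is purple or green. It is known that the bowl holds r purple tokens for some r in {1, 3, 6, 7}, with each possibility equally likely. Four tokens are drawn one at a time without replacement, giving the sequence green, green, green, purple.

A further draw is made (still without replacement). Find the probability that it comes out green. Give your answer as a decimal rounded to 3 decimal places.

For each hypothesis, P(data | H) works out to: P(data | r = 1) = (7/8)(6/7)(5/6)(1/5) = 1/8; P(data | r = 3) = (5/8)(4/7)(3/6)(3/5) = 3/28; P(data | r = 6) = (2/8)(1/7)(0/6) = 0; P(data | r = 7) = (1/8)(0/7) = 0.
The prior-weighted likelihoods are 1/4 · 1/8 = 1/32, 1/4 · 3/28 = 3/112, 1/4 · 0 = 0, 1/4 · 0 = 0; with total 13/224.
Normalising, the posterior is P(r = 1 | data) = 7/13, P(r = 3 | data) = 6/13, P(r = 6 | data) = 0, P(r = 7 | data) = 0.
Averaging over the posterior, P(green next | data) = (1)(7/13) + (1/2)(6/13) = 10/13.

0.769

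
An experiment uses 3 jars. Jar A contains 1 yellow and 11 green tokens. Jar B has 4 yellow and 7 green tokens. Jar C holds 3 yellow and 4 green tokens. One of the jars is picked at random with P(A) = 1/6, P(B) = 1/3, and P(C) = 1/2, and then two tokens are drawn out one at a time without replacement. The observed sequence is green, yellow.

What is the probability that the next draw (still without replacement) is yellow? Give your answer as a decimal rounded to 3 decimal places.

Under each hypothesis, the probability of the observed sequence is: P(data | jar A) = (11/12)(1/11) = 0.083333; P(data | jar B) = (7/11)(4/10) = 0.25455; P(data | jar C) = (4/7)(3/6) = 0.28571.
The prior-weighted likelihoods are 1/6 · 0.083333 = 0.013889, 1/3 · 0.25455 = 0.084848, 1/2 · 0.28571 = 0.14286; summing to 0.24159.
The posterior is then P(jar A | data) = 0.057488, P(jar B | data) = 0.3512, P(jar C | data) = 0.59131.
Averaging over the posterior, P(yellow next | data) = (0)(0.057488) + (1/3)(0.3512) + (2/5)(0.59131) = 0.35359.

0.354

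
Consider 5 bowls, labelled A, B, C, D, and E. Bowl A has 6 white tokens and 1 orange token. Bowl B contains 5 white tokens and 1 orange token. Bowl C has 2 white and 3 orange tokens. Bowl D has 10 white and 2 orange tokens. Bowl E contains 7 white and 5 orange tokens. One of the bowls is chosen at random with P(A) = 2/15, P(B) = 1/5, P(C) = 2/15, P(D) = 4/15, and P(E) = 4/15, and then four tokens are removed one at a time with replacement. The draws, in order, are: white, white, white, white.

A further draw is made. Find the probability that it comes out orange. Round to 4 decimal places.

Under each hypothesis, the probability of the observed sequence is: P(data | bowl A) = (6/7)(6/7)(6/7)(6/7) = 0.53978; P(data | bowl B) = (5/6)(5/6)(5/6)(5/6) = 0.48225; P(data | bowl C) = (2/5)(2/5)(2/5)(2/5) = 0.0256; P(data | bowl D) = (10/12)(10/12)(10/12)(10/12) = 0.48225; P(data | bowl E) = (7/12)(7/12)(7/12)(7/12) = 0.11579.
Multiplying each by its prior: 2/15 · 0.53978 = 0.07197, 1/5 · 0.48225 = 0.096451, 2/15 · 0.0256 = 0.0034133, 4/15 · 0.48225 = 0.1286, 4/15 · 0.11579 = 0.030877; summing to 0.33131.
Dividing through by the total gives posterior P(bowl A | data) = 0.21723, P(bowl B | data) = 0.29112, P(bowl C | data) = 0.010302, P(bowl D | data) = 0.38816, P(bowl E | data) = 0.093196.
Averaging over the posterior, P(orange next | data) = (1/7)(0.21723) + (1/6)(0.29112) + (3/5)(0.010302) + (1/6)(0.38816) + (5/12)(0.093196) = 0.18926.

0.1893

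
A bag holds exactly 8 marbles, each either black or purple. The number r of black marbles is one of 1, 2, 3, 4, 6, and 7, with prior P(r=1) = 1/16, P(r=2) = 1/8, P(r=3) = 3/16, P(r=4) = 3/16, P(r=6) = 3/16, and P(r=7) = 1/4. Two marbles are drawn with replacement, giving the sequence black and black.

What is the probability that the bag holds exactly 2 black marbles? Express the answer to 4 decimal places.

The likelihood of the observed sequence under each hypothesis: P(data | r = 1) = (1/8)(1/8) = 0.015625; P(data | r = 2) = (2/8)(2/8) = 0.0625; P(data | r = 3) = (3/8)(3/8) = 0.14062; P(data | r = 4) = (4/8)(4/8) = 0.25; P(data | r = 6) = (6/8)(6/8) = 0.5625; P(data | r = 7) = (7/8)(7/8) = 0.76562.
The prior-weighted likelihoods are 1/16 · 0.015625 = 0.00097656, 1/8 · 0.0625 = 0.0078125, 3/16 · 0.14062 = 0.026367, 3/16 · 0.25 = 0.046875, 3/16 · 0.5625 = 0.10547, 1/4 · 0.76562 = 0.19141; with total 0.37891.
So P(r = 2 | data) = (0.0078125) / (0.37891) = 0.020619.

0.0206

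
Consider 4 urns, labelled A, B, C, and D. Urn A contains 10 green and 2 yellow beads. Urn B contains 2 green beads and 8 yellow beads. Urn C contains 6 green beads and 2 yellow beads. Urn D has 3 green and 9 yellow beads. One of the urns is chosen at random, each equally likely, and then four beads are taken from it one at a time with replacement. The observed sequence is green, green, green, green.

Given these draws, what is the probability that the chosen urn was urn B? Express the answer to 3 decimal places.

0.002

For each hypothesis, P(data | H) works out to: P(data | urn A) = (10/12)(10/12)(10/12)(10/12) = 0.48225; P(data | urn B) = (2/10)(2/10)(2/10)(2/10) = 0.0016; P(data | urn C) = (6/8)(6/8)(6/8)(6/8) = 0.31641; P(data | urn D) = (3/12)(3/12)(3/12)(3/12) = 0.0039062.
Weighting by the prior gives 1/4 · 0.48225 = 0.12056, 1/4 · 0.0016 = 0.0004, 1/4 · 0.31641 = 0.079102, 1/4 · 0.0039062 = 0.00097656; with total 0.20104.
By Bayes' rule, P(urn B | data) = (0.0004) / (0.20104) = 0.0019896.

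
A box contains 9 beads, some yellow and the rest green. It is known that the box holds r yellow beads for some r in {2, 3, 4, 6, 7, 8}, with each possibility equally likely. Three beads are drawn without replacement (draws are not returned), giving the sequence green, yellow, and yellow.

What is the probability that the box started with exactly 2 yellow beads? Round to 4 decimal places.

For each hypothesis, P(data | H) works out to: P(data | r = 2) = (7/9)(2/8)(1/7) = 1/36; P(data | r = 3) = (6/9)(3/8)(2/7) = 1/14; P(data | r = 4) = (5/9)(4/8)(3/7) = 5/42; P(data | r = 6) = (3/9)(6/8)(5/7) = 5/28; P(data | r = 7) = (2/9)(7/8)(6/7) = 1/6; P(data | r = 8) = (1/9)(8/8)(7/7) = 1/9.
Weighting by the prior gives 1/6 · 1/36 = 1/216, 1/6 · 1/14 = 1/84, 1/6 · 5/42 = 5/252, 1/6 · 5/28 = 5/168, 1/6 · 1/6 = 1/36, 1/6 · 1/9 = 1/54; these sum to 85/756.
So P(r = 2 | data) = (1/216) / (85/756) = 7/170.

0.0412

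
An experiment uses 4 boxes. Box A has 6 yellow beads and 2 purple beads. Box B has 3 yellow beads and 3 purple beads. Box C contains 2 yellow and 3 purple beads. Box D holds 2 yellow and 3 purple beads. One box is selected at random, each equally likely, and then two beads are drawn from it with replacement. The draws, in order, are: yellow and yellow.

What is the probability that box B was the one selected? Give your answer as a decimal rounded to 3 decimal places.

0.221

The likelihood of the observed sequence under each hypothesis: P(data | box A) = (6/8)(6/8) = 0.5625; P(data | box B) = (3/6)(3/6) = 0.25; P(data | box C) = (2/5)(2/5) = 0.16; P(data | box D) = (2/5)(2/5) = 0.16.
Multiplying each by its prior: 1/4 · 0.5625 = 0.14062, 1/4 · 0.25 = 0.0625, 1/4 · 0.16 = 0.04, 1/4 · 0.16 = 0.04; with total 0.28313.
By Bayes' rule, P(box B | data) = (0.0625) / (0.28313) = 0.22075.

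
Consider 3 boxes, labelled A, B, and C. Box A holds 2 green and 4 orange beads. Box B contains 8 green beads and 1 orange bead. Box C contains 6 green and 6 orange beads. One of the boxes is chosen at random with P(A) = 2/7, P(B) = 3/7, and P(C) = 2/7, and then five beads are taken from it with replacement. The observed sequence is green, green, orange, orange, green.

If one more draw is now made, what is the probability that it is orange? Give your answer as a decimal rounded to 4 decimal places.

For each hypothesis, P(data | H) works out to: P(data | box A) = (2/6)(2/6)(4/6)(4/6)(2/6) = 0.016461; P(data | box B) = (8/9)(8/9)(1/9)(1/9)(8/9) = 0.0086708; P(data | box C) = (6/12)(6/12)(6/12)(6/12)(6/12) = 0.03125.
Weighting by the prior gives 2/7 · 0.016461 = 0.0047031, 3/7 · 0.0086708 = 0.003716, 2/7 · 0.03125 = 0.0089286; with total 0.017348.
The posterior is then P(box A | data) = 0.27111, P(box B | data) = 0.21421, P(box C | data) = 0.51468.
The predictive probability is P(orange next | data) = (2/3)(0.27111) + (1/9)(0.21421) + (1/2)(0.51468) = 0.46188.

0.4619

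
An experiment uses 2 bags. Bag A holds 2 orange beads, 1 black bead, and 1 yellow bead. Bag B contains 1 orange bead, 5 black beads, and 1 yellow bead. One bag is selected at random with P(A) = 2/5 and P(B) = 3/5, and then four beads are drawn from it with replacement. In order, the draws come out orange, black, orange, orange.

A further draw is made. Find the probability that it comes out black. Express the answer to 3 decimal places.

0.292

Under each hypothesis, the probability of the observed sequence is: P(data | bag A) = (2/4)(1/4)(2/4)(2/4) = 0.03125; P(data | bag B) = (1/7)(5/7)(1/7)(1/7) = 0.0020825.
Multiplying each by its prior: 2/5 · 0.03125 = 0.0125, 3/5 · 0.0020825 = 0.0012495; with total 0.013749.
Dividing through by the total gives posterior P(bag A | data) = 0.90913, P(bag B | data) = 0.090875.
Averaging over the posterior, P(black next | data) = (1/4)(0.90913) + (5/7)(0.090875) = 0.29219.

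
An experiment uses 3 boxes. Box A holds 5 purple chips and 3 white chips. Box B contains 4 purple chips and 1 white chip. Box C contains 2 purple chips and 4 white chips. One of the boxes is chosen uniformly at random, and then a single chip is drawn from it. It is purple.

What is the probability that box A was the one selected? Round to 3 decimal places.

Compute the likelihood of this draw for each case: P(data | box A) = (5/8) = 5/8; P(data | box B) = (4/5) = 4/5; P(data | box C) = (2/6) = 1/3.
The prior-weighted likelihoods are 1/3 · 5/8 = 5/24, 1/3 · 4/5 = 4/15, 1/3 · 1/3 = 1/9; these sum to 211/360.
Hence P(box A | data) = (5/24) / (211/360) = 75/211.

0.355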